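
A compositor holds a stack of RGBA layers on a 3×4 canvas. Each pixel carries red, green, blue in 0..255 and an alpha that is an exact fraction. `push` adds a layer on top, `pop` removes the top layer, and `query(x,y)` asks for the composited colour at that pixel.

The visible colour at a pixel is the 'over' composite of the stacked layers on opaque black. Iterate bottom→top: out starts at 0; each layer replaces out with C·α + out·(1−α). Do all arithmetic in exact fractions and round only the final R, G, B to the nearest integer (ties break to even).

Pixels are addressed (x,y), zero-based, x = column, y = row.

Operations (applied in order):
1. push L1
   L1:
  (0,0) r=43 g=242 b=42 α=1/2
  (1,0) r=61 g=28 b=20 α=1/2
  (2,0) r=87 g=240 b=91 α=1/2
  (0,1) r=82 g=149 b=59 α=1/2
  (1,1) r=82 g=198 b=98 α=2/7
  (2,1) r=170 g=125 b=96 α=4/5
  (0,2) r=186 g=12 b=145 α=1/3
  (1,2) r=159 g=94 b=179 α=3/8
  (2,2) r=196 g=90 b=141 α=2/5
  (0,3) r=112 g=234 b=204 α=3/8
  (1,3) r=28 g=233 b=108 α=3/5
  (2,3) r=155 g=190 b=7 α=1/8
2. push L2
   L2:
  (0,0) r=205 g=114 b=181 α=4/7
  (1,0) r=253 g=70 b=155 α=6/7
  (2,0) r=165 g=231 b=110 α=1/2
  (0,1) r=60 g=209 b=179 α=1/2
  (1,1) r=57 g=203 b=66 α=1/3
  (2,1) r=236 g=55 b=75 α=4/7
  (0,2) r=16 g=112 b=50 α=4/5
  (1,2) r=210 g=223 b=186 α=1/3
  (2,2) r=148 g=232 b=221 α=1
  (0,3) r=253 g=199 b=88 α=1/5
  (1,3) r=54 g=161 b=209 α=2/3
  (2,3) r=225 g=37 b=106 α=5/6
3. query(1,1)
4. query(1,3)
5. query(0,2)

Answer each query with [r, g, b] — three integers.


(1,1) stack=L1,L2; from [0,0,0]:
+L1 (α=2/7) → [164/7, 396/7, 28]
+L2 (α=1/3) → [727/21, 2213/21, 122/3]
rounded: [35, 105, 41]

at x=1,y=3 over L1,L2:
L1 α=3/5: [84/5, 699/5, 324/5]
L2 α=2/3: [208/5, 2309/15, 2414/15]
= [42, 154, 161]

at x=0,y=2 over L1,L2:
+L1 (α=1/3) → [62, 4, 145/3]
+L2 (α=4/5) → [126/5, 452/5, 149/3]
= [25, 90, 50]


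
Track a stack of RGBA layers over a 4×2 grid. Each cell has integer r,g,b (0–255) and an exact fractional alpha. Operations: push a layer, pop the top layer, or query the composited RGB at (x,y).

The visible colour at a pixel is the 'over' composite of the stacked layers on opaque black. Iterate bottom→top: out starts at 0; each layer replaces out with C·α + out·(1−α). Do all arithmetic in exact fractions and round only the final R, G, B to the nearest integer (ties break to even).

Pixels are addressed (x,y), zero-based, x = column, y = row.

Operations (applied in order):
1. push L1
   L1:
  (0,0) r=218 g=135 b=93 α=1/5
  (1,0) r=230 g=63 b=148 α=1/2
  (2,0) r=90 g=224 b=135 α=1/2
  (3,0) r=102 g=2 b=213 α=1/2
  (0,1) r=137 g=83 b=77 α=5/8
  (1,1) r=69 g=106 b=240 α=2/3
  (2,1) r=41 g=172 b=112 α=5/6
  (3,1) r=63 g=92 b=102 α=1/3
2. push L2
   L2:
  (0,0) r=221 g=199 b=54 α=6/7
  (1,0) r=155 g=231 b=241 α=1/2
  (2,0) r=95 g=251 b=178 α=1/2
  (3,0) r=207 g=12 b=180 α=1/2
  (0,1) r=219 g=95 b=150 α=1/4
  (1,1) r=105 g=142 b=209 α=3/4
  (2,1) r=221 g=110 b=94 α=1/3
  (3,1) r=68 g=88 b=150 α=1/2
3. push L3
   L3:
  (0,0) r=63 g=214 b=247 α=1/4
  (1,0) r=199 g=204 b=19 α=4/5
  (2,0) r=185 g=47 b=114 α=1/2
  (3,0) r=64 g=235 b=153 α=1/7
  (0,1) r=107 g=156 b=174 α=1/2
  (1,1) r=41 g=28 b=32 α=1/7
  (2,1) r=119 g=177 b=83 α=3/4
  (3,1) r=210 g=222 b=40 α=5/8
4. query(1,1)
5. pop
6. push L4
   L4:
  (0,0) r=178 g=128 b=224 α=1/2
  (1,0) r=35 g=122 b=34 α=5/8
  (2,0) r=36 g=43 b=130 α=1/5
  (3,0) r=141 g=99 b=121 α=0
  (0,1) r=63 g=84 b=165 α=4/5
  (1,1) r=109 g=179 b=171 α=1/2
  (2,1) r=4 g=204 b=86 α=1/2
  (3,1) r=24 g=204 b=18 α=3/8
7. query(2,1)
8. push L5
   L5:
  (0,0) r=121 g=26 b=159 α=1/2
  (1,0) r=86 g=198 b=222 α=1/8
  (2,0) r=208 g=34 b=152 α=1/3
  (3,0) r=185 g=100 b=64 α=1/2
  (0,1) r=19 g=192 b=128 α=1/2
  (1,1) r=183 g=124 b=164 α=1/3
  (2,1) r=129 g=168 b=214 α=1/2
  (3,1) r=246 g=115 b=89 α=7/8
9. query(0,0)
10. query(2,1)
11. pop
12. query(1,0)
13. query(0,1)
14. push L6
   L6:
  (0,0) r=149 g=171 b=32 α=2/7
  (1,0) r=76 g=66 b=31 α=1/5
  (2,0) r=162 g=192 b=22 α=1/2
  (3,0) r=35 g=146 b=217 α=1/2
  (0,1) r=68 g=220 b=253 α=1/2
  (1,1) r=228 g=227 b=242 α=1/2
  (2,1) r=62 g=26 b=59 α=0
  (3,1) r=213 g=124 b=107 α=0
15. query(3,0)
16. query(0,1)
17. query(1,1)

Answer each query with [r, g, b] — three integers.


query (1,1) [L1,L2,L3] — begin 0,0,0
L1 α=2/3: [46, 212/3, 160]
L2 α=3/4: [361/4, 745/6, 787/4]
L3 α=1/7: [1165/14, 773/7, 2425/14]
= [83, 110, 173]

(2,1) stack=L1,L2,L4; from [0,0,0]:
L1 α=5/6: [205/6, 430/3, 280/3]
L2 α=1/3: [868/9, 1190/9, 842/9]
L4 α=1/2: [452/9, 1513/9, 808/9]
= [50, 168, 90]

query (0,0) [L1,L2,L4,L5] — begin 0,0,0
after L1 α=1/5: [218/5, 27, 93/5]
after L2 α=6/7: [6848/35, 1221/7, 1713/35]
after L4 α=1/2: [6539/35, 2117/14, 9553/70]
after L5 α=1/2: [5387/35, 2481/28, 20683/140]
→ [154, 89, 148]

(2,1) stack=L1,L2,L4,L5; from [0,0,0]:
L1 α=5/6: [205/6, 430/3, 280/3]
L2 α=1/3: [868/9, 1190/9, 842/9]
L4 α=1/2: [452/9, 1513/9, 808/9]
L5 α=1/2: [1613/18, 3025/18, 1367/9]
rounded: [90, 168, 152]

at x=1,y=0 over L1,L2,L4:
+L1 (α=1/2) → [115, 63/2, 74]
+L2 (α=1/2) → [135, 525/4, 315/2]
+L4 (α=5/8) → [145/2, 4015/32, 1285/16]
→ [72, 125, 80]

at x=0,y=1 over L1,L2,L4:
L1 α=5/8: [685/8, 415/8, 385/8]
L2 α=1/4: [3807/32, 2005/32, 2355/32]
L4 α=4/5: [11871/160, 12757/160, 4695/32]
rounded: [74, 80, 147]

at x=3,y=0 over L1,L2,L4,L6:
L1 α=1/2: [51, 1, 213/2]
L2 α=1/2: [129, 13/2, 573/4]
L4 α=0: [129, 13/2, 573/4]
L6 α=1/2: [82, 305/4, 1441/8]
rounded: [82, 76, 180]

query (0,1) [L1,L2,L4,L6] — begin 0,0,0
after L1 α=5/8: [685/8, 415/8, 385/8]
after L2 α=1/4: [3807/32, 2005/32, 2355/32]
after L4 α=4/5: [11871/160, 12757/160, 4695/32]
after L6 α=1/2: [22751/320, 47957/320, 12791/64]
= [71, 150, 200]

(1,1) stack=L1,L2,L4,L6; from [0,0,0]:
+L1 (α=2/3) → [46, 212/3, 160]
+L2 (α=3/4) → [361/4, 745/6, 787/4]
+L4 (α=1/2) → [797/8, 1819/12, 1471/8]
+L6 (α=1/2) → [2621/16, 4543/24, 3407/16]
→ [164, 189, 213]


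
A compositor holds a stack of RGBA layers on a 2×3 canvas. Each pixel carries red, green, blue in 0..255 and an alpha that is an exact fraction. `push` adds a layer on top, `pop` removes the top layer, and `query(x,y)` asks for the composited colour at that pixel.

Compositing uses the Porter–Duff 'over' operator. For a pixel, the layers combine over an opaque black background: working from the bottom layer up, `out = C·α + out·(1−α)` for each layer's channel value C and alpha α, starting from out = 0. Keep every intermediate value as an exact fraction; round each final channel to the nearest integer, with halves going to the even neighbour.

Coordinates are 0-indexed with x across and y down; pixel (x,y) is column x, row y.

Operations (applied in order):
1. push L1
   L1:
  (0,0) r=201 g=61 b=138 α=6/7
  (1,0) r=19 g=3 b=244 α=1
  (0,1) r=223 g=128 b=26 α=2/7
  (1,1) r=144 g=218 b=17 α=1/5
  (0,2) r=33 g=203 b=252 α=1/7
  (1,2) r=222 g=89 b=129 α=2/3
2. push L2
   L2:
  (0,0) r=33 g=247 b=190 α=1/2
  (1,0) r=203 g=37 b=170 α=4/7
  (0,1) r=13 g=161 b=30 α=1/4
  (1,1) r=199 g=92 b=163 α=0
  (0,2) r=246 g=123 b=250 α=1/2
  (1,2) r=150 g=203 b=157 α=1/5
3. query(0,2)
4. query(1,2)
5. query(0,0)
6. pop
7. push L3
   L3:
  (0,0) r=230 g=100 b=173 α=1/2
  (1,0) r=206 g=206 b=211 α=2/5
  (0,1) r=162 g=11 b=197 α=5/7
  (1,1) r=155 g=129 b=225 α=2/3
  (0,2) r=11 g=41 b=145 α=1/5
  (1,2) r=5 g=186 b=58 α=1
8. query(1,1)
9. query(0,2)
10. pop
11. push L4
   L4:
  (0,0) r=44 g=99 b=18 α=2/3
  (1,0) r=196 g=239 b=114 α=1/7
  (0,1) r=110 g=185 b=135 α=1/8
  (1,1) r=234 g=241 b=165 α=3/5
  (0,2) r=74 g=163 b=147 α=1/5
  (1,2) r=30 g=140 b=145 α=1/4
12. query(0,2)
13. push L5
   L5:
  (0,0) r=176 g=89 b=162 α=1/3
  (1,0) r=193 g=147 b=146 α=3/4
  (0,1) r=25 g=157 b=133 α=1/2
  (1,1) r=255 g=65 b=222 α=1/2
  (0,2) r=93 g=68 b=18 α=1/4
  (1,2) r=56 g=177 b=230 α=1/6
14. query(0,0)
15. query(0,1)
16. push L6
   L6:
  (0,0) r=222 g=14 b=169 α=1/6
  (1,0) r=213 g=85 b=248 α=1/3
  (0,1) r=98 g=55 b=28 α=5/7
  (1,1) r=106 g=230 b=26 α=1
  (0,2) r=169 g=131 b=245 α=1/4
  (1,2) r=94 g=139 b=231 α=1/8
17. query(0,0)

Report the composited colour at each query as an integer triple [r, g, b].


query (0,2) [L1,L2] — begin 0,0,0
+L1 (α=1/7) → [33/7, 29, 36]
+L2 (α=1/2) → [1755/14, 76, 143]
→ [125, 76, 143]

at x=1,y=2 over L1,L2:
+L1 (α=2/3) → [148, 178/3, 86]
+L2 (α=1/5) → [742/5, 1321/15, 501/5]
= [148, 88, 100]

at x=0,y=0 over L1,L2:
L1 α=6/7: [1206/7, 366/7, 828/7]
L2 α=1/2: [1437/14, 2095/14, 1079/7]
→ [103, 150, 154]

at x=1,y=1 over L1,L3:
L1 α=1/5: [144/5, 218/5, 17/5]
L3 α=2/3: [1694/15, 1508/15, 2267/15]
→ [113, 101, 151]

query (0,2) [L1,L3] — begin 0,0,0
L1 α=1/7: [33/7, 29, 36]
L3 α=1/5: [209/35, 157/5, 289/5]
= [6, 31, 58]

at x=0,y=2 over L1,L4:
+L1 (α=1/7) → [33/7, 29, 36]
+L4 (α=1/5) → [130/7, 279/5, 291/5]
→ [19, 56, 58]

query (0,0) [L1,L4,L5] — begin 0,0,0
L1 α=6/7: [1206/7, 366/7, 828/7]
L4 α=2/3: [1822/21, 584/7, 360/7]
L5 α=1/3: [7340/63, 597/7, 618/7]
= [117, 85, 88]

query (0,1) [L1,L4,L5] — begin 0,0,0
+L1 (α=2/7) → [446/7, 256/7, 52/7]
+L4 (α=1/8) → [139/2, 441/8, 187/8]
+L5 (α=1/2) → [189/4, 1697/16, 1251/16]
rounded: [47, 106, 78]

at x=0,y=0 over L1,L4,L5,L6:
+L1 (α=6/7) → [1206/7, 366/7, 828/7]
+L4 (α=2/3) → [1822/21, 584/7, 360/7]
+L5 (α=1/3) → [7340/63, 597/7, 618/7]
+L6 (α=1/6) → [25343/189, 3083/42, 4273/42]
→ [134, 73, 102]


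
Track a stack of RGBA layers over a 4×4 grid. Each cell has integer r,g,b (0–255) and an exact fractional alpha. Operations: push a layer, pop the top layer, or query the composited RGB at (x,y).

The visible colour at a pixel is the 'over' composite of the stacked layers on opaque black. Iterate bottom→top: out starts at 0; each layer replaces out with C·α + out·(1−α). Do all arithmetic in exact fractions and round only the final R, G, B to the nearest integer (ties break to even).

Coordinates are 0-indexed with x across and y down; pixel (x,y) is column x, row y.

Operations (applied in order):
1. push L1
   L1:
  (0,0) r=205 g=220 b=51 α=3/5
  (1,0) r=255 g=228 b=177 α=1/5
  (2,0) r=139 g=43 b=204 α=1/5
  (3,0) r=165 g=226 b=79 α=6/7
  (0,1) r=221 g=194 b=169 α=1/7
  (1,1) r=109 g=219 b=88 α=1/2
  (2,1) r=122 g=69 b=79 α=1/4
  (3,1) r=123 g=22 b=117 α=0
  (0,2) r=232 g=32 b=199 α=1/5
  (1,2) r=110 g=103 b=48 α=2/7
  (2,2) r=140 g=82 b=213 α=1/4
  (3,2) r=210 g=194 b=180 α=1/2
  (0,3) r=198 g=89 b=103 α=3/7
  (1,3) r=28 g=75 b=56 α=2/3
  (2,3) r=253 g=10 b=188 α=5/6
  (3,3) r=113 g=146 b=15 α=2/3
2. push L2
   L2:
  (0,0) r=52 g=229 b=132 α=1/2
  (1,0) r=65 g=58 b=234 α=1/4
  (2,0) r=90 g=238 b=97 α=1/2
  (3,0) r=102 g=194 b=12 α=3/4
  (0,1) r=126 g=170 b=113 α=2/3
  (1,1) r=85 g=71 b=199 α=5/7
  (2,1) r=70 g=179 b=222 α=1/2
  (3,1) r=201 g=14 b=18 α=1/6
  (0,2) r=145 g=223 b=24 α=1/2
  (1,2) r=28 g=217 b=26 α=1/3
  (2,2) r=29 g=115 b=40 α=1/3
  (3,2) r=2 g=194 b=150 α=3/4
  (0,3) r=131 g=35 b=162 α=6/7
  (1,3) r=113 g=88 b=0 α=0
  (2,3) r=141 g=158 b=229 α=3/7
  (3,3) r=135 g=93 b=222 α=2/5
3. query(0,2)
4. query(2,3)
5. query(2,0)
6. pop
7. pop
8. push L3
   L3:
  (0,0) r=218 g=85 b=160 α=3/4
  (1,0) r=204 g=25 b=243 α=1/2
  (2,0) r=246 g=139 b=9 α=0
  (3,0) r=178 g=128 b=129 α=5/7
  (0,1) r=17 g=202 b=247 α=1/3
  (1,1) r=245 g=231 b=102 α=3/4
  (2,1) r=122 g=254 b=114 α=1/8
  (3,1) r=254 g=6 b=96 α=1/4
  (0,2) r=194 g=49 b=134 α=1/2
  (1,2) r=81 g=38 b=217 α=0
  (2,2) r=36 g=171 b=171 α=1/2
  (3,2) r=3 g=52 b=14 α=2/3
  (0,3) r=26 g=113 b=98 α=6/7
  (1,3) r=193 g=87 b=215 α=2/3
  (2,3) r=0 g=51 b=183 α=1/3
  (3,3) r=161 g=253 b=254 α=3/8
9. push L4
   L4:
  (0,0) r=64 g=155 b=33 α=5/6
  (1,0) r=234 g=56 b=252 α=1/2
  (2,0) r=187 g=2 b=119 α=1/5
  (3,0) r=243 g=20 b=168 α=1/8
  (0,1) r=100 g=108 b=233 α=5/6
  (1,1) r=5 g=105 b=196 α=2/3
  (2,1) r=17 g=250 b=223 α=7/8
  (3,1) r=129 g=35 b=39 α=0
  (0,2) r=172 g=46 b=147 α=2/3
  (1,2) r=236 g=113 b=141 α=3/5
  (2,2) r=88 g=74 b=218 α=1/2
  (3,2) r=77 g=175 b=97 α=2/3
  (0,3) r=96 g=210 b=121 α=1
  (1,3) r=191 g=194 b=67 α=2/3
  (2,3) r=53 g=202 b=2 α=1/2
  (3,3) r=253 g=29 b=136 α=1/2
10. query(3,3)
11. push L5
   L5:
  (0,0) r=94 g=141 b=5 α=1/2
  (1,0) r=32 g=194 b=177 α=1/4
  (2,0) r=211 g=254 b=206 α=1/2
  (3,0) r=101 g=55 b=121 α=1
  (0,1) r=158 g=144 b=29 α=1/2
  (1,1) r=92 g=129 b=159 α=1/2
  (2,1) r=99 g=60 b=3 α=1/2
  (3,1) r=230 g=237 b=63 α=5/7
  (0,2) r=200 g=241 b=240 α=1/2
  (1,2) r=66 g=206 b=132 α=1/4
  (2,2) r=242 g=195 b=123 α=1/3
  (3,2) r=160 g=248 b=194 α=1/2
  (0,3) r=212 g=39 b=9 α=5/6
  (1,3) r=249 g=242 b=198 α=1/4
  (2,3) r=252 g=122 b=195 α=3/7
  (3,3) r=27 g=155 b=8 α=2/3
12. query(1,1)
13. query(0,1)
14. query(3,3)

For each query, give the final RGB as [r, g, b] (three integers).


at x=0,y=2 over L1,L2:
after L1 α=1/5: [232/5, 32/5, 199/5]
after L2 α=1/2: [957/10, 1147/10, 319/10]
→ [96, 115, 32]

query (2,3) [L1,L2] — begin 0,0,0
L1 α=5/6: [1265/6, 25/3, 470/3]
L2 α=3/7: [3799/21, 1522/21, 563/3]
→ [181, 72, 188]

query (2,0) [L1,L2] — begin 0,0,0
after L1 α=1/5: [139/5, 43/5, 204/5]
after L2 α=1/2: [589/10, 1233/10, 689/10]
rounded: [59, 123, 69]

at x=3,y=3 over L3,L4:
after L3 α=3/8: [483/8, 759/8, 381/4]
after L4 α=1/2: [2507/16, 991/16, 925/8]
= [157, 62, 116]

at x=1,y=1 over L3,L4,L5:
after L3 α=3/4: [735/4, 693/4, 153/2]
after L4 α=2/3: [775/12, 511/4, 937/6]
after L5 α=1/2: [1879/24, 1027/8, 1891/12]
= [78, 128, 158]

(0,1) stack=L3,L4,L5; from [0,0,0]:
after L3 α=1/3: [17/3, 202/3, 247/3]
after L4 α=5/6: [1517/18, 911/9, 1871/9]
after L5 α=1/2: [4361/36, 2207/18, 1066/9]
→ [121, 123, 118]

(3,3) stack=L3,L4,L5; from [0,0,0]:
+L3 (α=3/8) → [483/8, 759/8, 381/4]
+L4 (α=1/2) → [2507/16, 991/16, 925/8]
+L5 (α=2/3) → [3371/48, 5951/48, 351/8]
→ [70, 124, 44]


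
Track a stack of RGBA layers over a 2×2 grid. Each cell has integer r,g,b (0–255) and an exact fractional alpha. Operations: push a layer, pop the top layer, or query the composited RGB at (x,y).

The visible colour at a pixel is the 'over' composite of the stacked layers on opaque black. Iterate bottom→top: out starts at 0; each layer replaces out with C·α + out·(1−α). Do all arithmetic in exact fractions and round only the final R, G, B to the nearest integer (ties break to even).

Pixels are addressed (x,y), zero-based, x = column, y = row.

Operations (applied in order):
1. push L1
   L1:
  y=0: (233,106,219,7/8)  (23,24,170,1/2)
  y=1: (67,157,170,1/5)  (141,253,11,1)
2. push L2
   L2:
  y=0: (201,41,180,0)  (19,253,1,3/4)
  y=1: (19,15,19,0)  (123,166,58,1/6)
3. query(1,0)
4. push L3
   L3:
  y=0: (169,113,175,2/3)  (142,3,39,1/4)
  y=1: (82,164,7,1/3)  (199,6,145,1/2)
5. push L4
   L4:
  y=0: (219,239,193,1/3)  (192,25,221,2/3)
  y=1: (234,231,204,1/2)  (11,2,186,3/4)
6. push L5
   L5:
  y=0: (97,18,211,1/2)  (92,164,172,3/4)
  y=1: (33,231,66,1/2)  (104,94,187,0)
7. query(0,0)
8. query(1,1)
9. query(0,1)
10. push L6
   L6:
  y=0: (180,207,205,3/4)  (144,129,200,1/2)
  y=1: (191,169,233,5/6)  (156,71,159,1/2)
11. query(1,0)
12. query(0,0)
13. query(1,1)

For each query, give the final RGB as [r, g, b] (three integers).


at x=1,y=0 over L1,L2:
+L1 (α=1/2) → [23/2, 12, 85]
+L2 (α=3/4) → [137/8, 771/4, 22]
rounded: [17, 193, 22]

query (0,0) [L1,L2,L3,L4,L5] — begin 0,0,0
after L1 α=7/8: [1631/8, 371/4, 1533/8]
after L2 α=0: [1631/8, 371/4, 1533/8]
after L3 α=2/3: [1445/8, 425/4, 4333/24]
after L4 α=1/3: [2321/12, 301/2, 6649/36]
after L5 α=1/2: [3485/24, 337/4, 14245/72]
→ [145, 84, 198]

query (1,1) [L1,L2,L3,L4,L5] — begin 0,0,0
+L1 (α=1) → [141, 253, 11]
+L2 (α=1/6) → [138, 477/2, 113/6]
+L3 (α=1/2) → [337/2, 489/4, 983/12]
+L4 (α=3/4) → [403/8, 513/16, 7679/48]
+L5 (α=0) → [403/8, 513/16, 7679/48]
rounded: [50, 32, 160]

query (0,1) [L1,L2,L3,L4,L5] — begin 0,0,0
L1 α=1/5: [67/5, 157/5, 34]
L2 α=0: [67/5, 157/5, 34]
L3 α=1/3: [544/15, 378/5, 25]
L4 α=1/2: [2027/15, 1533/10, 229/2]
L5 α=1/2: [1261/15, 3843/20, 361/4]
= [84, 192, 90]

at x=1,y=0 over L1,L2,L3,L4,L5,L6:
+L1 (α=1/2) → [23/2, 12, 85]
+L2 (α=3/4) → [137/8, 771/4, 22]
+L3 (α=1/4) → [1547/32, 2325/16, 105/4]
+L4 (α=2/3) → [13835/96, 3125/48, 1873/12]
+L5 (α=3/4) → [40331/384, 26741/192, 8065/48]
+L6 (α=1/2) → [95627/768, 51509/384, 17665/96]
rounded: [125, 134, 184]

(0,0) stack=L1,L2,L3,L4,L5,L6; from [0,0,0]:
L1 α=7/8: [1631/8, 371/4, 1533/8]
L2 α=0: [1631/8, 371/4, 1533/8]
L3 α=2/3: [1445/8, 425/4, 4333/24]
L4 α=1/3: [2321/12, 301/2, 6649/36]
L5 α=1/2: [3485/24, 337/4, 14245/72]
L6 α=3/4: [16445/96, 2821/16, 58525/288]
rounded: [171, 176, 203]

query (1,1) [L1,L2,L3,L4,L5,L6] — begin 0,0,0
+L1 (α=1) → [141, 253, 11]
+L2 (α=1/6) → [138, 477/2, 113/6]
+L3 (α=1/2) → [337/2, 489/4, 983/12]
+L4 (α=3/4) → [403/8, 513/16, 7679/48]
+L5 (α=0) → [403/8, 513/16, 7679/48]
+L6 (α=1/2) → [1651/16, 1649/32, 15311/96]
→ [103, 52, 159]


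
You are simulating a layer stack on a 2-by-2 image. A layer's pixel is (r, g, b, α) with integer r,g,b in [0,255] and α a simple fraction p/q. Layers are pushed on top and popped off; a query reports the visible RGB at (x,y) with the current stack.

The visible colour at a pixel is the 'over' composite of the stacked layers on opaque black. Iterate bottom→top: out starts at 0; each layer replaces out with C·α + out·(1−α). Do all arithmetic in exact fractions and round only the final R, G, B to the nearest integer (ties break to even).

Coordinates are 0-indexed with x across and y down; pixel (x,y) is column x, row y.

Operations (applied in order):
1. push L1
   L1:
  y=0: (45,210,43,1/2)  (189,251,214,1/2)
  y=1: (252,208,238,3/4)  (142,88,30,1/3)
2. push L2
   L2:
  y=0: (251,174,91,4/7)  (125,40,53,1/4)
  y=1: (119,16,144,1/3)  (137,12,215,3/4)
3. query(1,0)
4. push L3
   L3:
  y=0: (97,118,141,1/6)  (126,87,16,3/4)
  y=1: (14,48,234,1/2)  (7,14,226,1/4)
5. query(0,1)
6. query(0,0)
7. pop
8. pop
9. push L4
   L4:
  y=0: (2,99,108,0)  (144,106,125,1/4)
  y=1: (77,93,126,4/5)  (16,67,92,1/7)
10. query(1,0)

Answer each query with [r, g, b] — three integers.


at x=1,y=0 over L1,L2:
+L1 (α=1/2) → [189/2, 251/2, 107]
+L2 (α=1/4) → [817/8, 833/8, 187/2]
= [102, 104, 94]

at x=0,y=1 over L1,L2,L3:
after L1 α=3/4: [189, 156, 357/2]
after L2 α=1/3: [497/3, 328/3, 167]
after L3 α=1/2: [539/6, 236/3, 401/2]
= [90, 79, 200]

(0,0) stack=L1,L2,L3; from [0,0,0]:
L1 α=1/2: [45/2, 105, 43/2]
L2 α=4/7: [2143/14, 1011/7, 857/14]
L3 α=1/6: [12073/84, 5881/42, 6259/84]
= [144, 140, 75]

query (1,0) [L1,L4] — begin 0,0,0
+L1 (α=1/2) → [189/2, 251/2, 107]
+L4 (α=1/4) → [855/8, 965/8, 223/2]
→ [107, 121, 112]


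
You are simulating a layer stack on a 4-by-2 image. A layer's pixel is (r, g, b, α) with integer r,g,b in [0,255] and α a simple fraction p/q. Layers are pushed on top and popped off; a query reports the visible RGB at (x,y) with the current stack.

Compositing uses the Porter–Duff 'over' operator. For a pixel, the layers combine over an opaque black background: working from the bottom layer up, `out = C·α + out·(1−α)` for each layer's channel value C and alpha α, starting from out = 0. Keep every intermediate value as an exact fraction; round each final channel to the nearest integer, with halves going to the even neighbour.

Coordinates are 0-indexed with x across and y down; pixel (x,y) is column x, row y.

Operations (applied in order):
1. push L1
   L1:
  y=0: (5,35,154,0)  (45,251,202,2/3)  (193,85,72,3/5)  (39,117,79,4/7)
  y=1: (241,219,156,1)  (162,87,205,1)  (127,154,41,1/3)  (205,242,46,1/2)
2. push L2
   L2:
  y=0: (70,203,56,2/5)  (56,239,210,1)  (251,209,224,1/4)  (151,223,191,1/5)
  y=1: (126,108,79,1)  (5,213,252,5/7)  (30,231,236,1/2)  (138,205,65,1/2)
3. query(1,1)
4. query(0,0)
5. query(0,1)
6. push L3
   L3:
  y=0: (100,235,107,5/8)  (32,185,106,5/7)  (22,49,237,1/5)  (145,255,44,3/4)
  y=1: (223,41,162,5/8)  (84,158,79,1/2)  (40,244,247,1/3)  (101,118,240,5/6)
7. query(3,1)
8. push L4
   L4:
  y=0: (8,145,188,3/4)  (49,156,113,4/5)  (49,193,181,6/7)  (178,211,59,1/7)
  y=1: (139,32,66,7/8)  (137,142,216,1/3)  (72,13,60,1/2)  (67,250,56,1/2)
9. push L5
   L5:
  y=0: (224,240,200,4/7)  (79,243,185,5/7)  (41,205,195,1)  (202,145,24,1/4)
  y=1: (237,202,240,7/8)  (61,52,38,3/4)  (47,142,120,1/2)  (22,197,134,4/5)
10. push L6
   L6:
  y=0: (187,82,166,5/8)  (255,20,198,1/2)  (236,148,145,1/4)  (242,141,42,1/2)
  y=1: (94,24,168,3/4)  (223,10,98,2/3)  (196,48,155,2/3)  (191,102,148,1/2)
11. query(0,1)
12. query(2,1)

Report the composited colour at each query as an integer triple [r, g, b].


query (1,1) [L1,L2] — begin 0,0,0
+L1 (α=1) → [162, 87, 205]
+L2 (α=5/7) → [349/7, 177, 1670/7]
→ [50, 177, 239]

(0,0) stack=L1,L2; from [0,0,0]:
+L1 (α=0) → [0, 0, 0]
+L2 (α=2/5) → [28, 406/5, 112/5]
rounded: [28, 81, 22]

(0,1) stack=L1,L2; from [0,0,0]:
+L1 (α=1) → [241, 219, 156]
+L2 (α=1) → [126, 108, 79]
= [126, 108, 79]

at x=3,y=1 over L1,L2,L3:
+L1 (α=1/2) → [205/2, 121, 23]
+L2 (α=1/2) → [481/4, 163, 44]
+L3 (α=5/6) → [2501/24, 251/2, 622/3]
= [104, 126, 207]

at x=0,y=1 over L1,L2,L3,L4,L5,L6:
after L1 α=1: [241, 219, 156]
after L2 α=1: [126, 108, 79]
after L3 α=5/8: [1493/8, 529/8, 1047/8]
after L4 α=7/8: [9277/64, 2321/64, 4743/64]
after L5 α=7/8: [115453/512, 92817/512, 112263/512]
after L6 α=3/4: [259837/2048, 129681/2048, 370311/2048]
= [127, 63, 181]

(2,1) stack=L1,L2,L3,L4,L5,L6; from [0,0,0]:
after L1 α=1/3: [127/3, 154/3, 41/3]
after L2 α=1/2: [217/6, 847/6, 749/6]
after L3 α=1/3: [337/9, 1579/9, 1490/9]
after L4 α=1/2: [985/18, 848/9, 1015/9]
after L5 α=1/2: [1831/36, 1063/9, 2095/18]
after L6 α=2/3: [15943/108, 1927/27, 7675/54]
rounded: [148, 71, 142]


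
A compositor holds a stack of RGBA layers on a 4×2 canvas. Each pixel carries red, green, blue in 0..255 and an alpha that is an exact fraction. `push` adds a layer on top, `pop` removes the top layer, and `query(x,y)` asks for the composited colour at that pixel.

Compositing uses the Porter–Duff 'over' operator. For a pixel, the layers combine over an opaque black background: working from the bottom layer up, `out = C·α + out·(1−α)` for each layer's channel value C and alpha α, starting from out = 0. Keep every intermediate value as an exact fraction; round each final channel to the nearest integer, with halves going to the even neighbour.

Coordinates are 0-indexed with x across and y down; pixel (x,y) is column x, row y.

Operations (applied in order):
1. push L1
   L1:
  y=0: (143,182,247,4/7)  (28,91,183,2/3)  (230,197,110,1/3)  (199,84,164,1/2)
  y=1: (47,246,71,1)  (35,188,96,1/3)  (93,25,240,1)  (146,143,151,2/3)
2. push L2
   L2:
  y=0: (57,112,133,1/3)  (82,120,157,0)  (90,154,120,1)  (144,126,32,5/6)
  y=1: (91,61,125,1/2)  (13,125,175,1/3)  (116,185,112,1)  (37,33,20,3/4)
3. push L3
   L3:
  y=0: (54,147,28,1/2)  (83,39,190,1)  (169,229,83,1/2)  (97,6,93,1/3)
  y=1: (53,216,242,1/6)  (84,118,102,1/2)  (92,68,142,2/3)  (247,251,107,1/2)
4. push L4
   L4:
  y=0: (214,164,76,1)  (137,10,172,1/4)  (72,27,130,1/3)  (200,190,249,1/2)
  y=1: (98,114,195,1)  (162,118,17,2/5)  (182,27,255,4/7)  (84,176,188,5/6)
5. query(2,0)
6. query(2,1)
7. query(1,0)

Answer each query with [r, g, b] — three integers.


at x=2,y=0 over L1,L2,L3,L4:
+L1 (α=1/3) → [230/3, 197/3, 110/3]
+L2 (α=1) → [90, 154, 120]
+L3 (α=1/2) → [259/2, 383/2, 203/2]
+L4 (α=1/3) → [331/3, 410/3, 111]
rounded: [110, 137, 111]

(2,1) stack=L1,L2,L3,L4; from [0,0,0]:
+L1 (α=1) → [93, 25, 240]
+L2 (α=1) → [116, 185, 112]
+L3 (α=2/3) → [100, 107, 132]
+L4 (α=4/7) → [1028/7, 429/7, 1416/7]
→ [147, 61, 202]

query (1,0) [L1,L2,L3,L4] — begin 0,0,0
L1 α=2/3: [56/3, 182/3, 122]
L2 α=0: [56/3, 182/3, 122]
L3 α=1: [83, 39, 190]
L4 α=1/4: [193/2, 127/4, 371/2]
= [96, 32, 186]


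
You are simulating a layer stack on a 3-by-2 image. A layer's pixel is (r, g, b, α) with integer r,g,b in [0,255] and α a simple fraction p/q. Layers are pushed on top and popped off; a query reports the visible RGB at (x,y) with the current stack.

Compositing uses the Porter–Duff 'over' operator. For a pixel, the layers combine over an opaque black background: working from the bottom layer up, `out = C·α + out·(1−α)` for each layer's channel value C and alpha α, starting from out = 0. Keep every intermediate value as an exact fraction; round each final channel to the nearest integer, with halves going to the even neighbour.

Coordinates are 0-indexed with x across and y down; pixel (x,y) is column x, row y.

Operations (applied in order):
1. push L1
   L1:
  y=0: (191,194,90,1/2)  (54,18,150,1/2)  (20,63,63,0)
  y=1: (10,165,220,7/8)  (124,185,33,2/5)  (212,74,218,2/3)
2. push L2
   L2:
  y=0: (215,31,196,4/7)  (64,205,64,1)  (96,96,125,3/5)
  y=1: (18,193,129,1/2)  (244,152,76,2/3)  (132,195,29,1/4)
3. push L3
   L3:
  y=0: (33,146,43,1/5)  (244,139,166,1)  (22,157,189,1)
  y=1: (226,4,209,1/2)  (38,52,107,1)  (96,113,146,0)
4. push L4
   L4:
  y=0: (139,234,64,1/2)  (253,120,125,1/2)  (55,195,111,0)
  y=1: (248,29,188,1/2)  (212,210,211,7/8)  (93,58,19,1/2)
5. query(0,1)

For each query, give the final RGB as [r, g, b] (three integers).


query (0,1) [L1,L2,L3,L4] — begin 0,0,0
+L1 (α=7/8) → [35/4, 1155/8, 385/2]
+L2 (α=1/2) → [107/8, 2699/16, 643/4]
+L3 (α=1/2) → [1915/16, 2763/32, 1479/8]
+L4 (α=1/2) → [5883/32, 3691/64, 2983/16]
rounded: [184, 58, 186]


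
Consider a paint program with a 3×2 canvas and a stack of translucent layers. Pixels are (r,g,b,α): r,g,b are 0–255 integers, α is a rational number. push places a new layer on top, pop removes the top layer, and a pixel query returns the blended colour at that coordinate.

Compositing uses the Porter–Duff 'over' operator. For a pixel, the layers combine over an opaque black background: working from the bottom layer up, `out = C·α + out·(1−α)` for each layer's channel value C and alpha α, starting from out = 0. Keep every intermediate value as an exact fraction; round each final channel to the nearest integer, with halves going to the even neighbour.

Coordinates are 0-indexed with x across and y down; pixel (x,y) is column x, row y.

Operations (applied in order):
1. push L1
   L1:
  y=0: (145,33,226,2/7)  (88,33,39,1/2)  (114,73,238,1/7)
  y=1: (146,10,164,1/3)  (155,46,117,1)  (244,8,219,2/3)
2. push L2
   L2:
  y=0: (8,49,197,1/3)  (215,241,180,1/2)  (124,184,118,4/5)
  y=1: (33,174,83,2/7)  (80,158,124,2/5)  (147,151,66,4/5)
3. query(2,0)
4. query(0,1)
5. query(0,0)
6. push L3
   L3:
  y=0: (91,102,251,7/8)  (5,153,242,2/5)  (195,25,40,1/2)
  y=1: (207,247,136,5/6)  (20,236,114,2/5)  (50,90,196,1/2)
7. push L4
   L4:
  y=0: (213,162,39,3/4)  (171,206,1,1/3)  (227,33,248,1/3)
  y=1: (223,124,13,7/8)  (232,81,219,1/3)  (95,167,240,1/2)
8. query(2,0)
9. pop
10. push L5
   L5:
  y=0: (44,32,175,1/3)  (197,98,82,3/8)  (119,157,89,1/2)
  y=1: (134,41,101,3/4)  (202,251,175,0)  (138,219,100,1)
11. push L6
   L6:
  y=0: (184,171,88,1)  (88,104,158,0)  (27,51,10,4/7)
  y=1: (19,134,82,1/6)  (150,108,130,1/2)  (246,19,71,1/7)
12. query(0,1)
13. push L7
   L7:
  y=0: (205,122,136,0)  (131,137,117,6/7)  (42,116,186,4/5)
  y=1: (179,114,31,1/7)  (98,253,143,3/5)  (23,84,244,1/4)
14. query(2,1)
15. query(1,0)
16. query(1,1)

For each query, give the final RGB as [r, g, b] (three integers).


query (2,0) [L1,L2] — begin 0,0,0
after L1 α=1/7: [114/7, 73/7, 34]
after L2 α=4/5: [3586/35, 1045/7, 506/5]
= [102, 149, 101]

query (0,1) [L1,L2] — begin 0,0,0
+L1 (α=1/3) → [146/3, 10/3, 164/3]
+L2 (α=2/7) → [928/21, 1094/21, 1318/21]
= [44, 52, 63]

at x=0,y=0 over L1,L2:
after L1 α=2/7: [290/7, 66/7, 452/7]
after L2 α=1/3: [212/7, 475/21, 761/7]
= [30, 23, 109]

at x=2,y=0 over L1,L2,L3,L4:
after L1 α=1/7: [114/7, 73/7, 34]
after L2 α=4/5: [3586/35, 1045/7, 506/5]
after L3 α=1/2: [10411/70, 610/7, 353/5]
after L4 α=1/3: [18356/105, 1451/21, 1946/15]
rounded: [175, 69, 130]

query (0,1) [L1,L2,L3,L5,L6] — begin 0,0,0
after L1 α=1/3: [146/3, 10/3, 164/3]
after L2 α=2/7: [928/21, 1094/21, 1318/21]
after L3 α=5/6: [22663/126, 27029/126, 7799/63]
after L5 α=3/4: [73315/504, 42527/504, 6722/63]
after L6 α=1/6: [376151/3024, 280171/3024, 19388/189]
→ [124, 93, 103]

(2,1) stack=L1,L2,L3,L5,L6,L7; from [0,0,0]:
after L1 α=2/3: [488/3, 16/3, 146]
after L2 α=4/5: [2252/15, 1828/15, 82]
after L3 α=1/2: [1501/15, 1589/15, 139]
after L5 α=1: [138, 219, 100]
after L6 α=1/7: [1074/7, 1333/7, 671/7]
after L7 α=1/4: [3383/28, 4587/28, 3721/28]
→ [121, 164, 133]

at x=1,y=0 over L1,L2,L3,L5,L6,L7:
L1 α=1/2: [44, 33/2, 39/2]
L2 α=1/2: [259/2, 515/4, 399/4]
L3 α=2/5: [797/10, 2769/20, 3133/20]
L5 α=3/8: [1979/16, 3945/32, 4117/32]
L6 α=0: [1979/16, 3945/32, 4117/32]
L7 α=6/7: [14555/112, 30249/224, 26581/224]
rounded: [130, 135, 119]

query (1,1) [L1,L2,L3,L5,L6,L7] — begin 0,0,0
+L1 (α=1) → [155, 46, 117]
+L2 (α=2/5) → [125, 454/5, 599/5]
+L3 (α=2/5) → [83, 3722/25, 2937/25]
+L5 (α=0) → [83, 3722/25, 2937/25]
+L6 (α=1/2) → [233/2, 3211/25, 6187/50]
+L7 (α=3/5) → [527/5, 25397/125, 16912/125]
= [105, 203, 135]


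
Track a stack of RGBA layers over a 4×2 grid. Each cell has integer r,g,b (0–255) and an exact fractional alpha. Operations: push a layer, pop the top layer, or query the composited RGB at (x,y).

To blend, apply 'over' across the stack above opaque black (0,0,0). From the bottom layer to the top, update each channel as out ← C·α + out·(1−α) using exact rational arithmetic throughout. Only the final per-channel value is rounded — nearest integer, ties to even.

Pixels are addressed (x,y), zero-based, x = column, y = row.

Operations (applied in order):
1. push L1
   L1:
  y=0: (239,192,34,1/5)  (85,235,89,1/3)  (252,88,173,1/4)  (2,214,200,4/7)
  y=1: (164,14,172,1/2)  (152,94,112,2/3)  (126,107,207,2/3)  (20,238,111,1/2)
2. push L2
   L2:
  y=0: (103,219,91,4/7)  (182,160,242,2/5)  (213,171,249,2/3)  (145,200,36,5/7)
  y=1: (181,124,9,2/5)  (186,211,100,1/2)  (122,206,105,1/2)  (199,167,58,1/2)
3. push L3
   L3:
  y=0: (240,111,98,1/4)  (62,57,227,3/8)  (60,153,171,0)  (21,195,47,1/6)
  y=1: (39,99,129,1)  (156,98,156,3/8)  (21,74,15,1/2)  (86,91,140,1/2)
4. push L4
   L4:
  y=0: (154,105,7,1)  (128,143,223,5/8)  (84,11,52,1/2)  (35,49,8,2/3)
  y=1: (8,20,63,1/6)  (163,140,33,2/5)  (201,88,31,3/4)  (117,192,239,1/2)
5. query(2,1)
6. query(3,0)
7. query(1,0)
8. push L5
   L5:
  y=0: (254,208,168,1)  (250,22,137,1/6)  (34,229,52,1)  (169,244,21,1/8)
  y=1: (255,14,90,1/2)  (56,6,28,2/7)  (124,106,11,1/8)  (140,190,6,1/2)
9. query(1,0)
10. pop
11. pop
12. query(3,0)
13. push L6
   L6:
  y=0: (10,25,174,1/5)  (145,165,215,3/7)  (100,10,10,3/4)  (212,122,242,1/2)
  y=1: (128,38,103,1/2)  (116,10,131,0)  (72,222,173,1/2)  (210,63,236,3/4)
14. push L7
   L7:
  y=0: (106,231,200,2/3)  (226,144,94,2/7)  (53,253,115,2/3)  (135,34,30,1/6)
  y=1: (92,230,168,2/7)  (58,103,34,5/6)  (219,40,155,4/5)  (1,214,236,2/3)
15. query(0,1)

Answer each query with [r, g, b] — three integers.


at x=2,y=1 over L1,L2,L3,L4:
L1 α=2/3: [84, 214/3, 138]
L2 α=1/2: [103, 416/3, 243/2]
L3 α=1/2: [62, 319/3, 273/4]
L4 α=3/4: [665/4, 1111/12, 645/16]
= [166, 93, 40]

(3,0) stack=L1,L2,L3,L4; from [0,0,0]:
after L1 α=4/7: [8/7, 856/7, 800/7]
after L2 α=5/7: [5091/49, 8712/49, 2860/49]
after L3 α=1/6: [4414/49, 17705/98, 16603/294]
after L4 α=2/3: [7844/147, 9103/98, 21307/882]
→ [53, 93, 24]

query (1,0) [L1,L2,L3,L4] — begin 0,0,0
L1 α=1/3: [85/3, 235/3, 89/3]
L2 α=2/5: [449/5, 111, 573/5]
L3 α=3/8: [635/8, 363/4, 627/4]
L4 α=5/8: [7025/64, 3949/32, 6341/32]
rounded: [110, 123, 198]

query (1,0) [L1,L2,L3,L4,L5] — begin 0,0,0
+L1 (α=1/3) → [85/3, 235/3, 89/3]
+L2 (α=2/5) → [449/5, 111, 573/5]
+L3 (α=3/8) → [635/8, 363/4, 627/4]
+L4 (α=5/8) → [7025/64, 3949/32, 6341/32]
+L5 (α=1/6) → [51125/384, 20449/192, 36089/192]
→ [133, 107, 188]

query (3,0) [L1,L2,L3] — begin 0,0,0
L1 α=4/7: [8/7, 856/7, 800/7]
L2 α=5/7: [5091/49, 8712/49, 2860/49]
L3 α=1/6: [4414/49, 17705/98, 16603/294]
= [90, 181, 56]

(0,1) stack=L1,L2,L3,L6,L7; from [0,0,0]:
+L1 (α=1/2) → [82, 7, 86]
+L2 (α=2/5) → [608/5, 269/5, 276/5]
+L3 (α=1) → [39, 99, 129]
+L6 (α=1/2) → [167/2, 137/2, 116]
+L7 (α=2/7) → [1203/14, 1605/14, 916/7]
→ [86, 115, 131]


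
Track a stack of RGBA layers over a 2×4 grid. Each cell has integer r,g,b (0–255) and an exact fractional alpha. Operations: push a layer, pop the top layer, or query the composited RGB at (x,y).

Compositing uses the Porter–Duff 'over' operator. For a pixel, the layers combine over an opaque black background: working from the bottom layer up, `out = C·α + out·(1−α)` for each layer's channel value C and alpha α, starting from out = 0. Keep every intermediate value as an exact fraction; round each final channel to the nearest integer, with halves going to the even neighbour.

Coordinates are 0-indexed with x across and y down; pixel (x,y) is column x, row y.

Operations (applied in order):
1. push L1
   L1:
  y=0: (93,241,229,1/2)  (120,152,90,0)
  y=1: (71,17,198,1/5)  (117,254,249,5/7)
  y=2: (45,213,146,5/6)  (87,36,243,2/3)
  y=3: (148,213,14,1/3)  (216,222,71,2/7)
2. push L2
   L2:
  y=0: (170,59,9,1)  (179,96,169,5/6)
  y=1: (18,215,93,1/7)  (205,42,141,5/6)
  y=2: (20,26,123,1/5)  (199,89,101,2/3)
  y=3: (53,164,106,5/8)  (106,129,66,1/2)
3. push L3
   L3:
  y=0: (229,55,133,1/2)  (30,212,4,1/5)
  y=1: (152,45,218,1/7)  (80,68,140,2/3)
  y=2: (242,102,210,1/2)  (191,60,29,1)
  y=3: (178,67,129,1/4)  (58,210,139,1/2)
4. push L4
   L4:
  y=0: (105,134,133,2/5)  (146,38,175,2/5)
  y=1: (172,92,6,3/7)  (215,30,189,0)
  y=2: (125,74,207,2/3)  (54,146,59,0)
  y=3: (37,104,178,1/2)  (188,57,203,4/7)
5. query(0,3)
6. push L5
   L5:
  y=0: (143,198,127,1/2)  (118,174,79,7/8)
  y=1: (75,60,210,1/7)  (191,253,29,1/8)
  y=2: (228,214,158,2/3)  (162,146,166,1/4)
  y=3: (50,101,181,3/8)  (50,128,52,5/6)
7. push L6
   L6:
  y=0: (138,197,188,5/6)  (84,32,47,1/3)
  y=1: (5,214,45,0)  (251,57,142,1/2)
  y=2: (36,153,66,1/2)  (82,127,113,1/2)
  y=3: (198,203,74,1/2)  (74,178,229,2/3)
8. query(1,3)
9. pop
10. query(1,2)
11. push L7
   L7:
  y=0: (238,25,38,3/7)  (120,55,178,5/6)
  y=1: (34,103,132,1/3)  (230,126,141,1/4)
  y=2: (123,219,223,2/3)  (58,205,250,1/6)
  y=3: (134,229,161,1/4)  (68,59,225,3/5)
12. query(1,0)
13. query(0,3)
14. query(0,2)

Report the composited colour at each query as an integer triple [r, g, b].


at x=0,y=3 over L1,L2,L3,L4:
after L1 α=1/3: [148/3, 71, 14/3]
after L2 α=5/8: [413/8, 1033/8, 68]
after L3 α=1/4: [2663/32, 3635/32, 333/4]
after L4 α=1/2: [3847/64, 6963/64, 1045/8]
rounded: [60, 109, 131]

(1,3) stack=L1,L2,L3,L4,L5,L6; from [0,0,0]:
L1 α=2/7: [432/7, 444/7, 142/7]
L2 α=1/2: [587/7, 1347/14, 302/7]
L3 α=1/2: [993/14, 4287/28, 1275/14]
L4 α=4/7: [13507/98, 19245/196, 15193/98]
L5 α=5/6: [12669/196, 144685/1176, 40673/588]
L6 α=2/3: [41677/588, 563341/3528, 309977/1764]
= [71, 160, 176]

query (1,2) [L1,L2,L3,L4,L5] — begin 0,0,0
after L1 α=2/3: [58, 24, 162]
after L2 α=2/3: [152, 202/3, 364/3]
after L3 α=1: [191, 60, 29]
after L4 α=0: [191, 60, 29]
after L5 α=1/4: [735/4, 163/2, 253/4]
rounded: [184, 82, 63]

(1,0) stack=L1,L2,L3,L4,L5,L7; from [0,0,0]:
+L1 (α=0) → [0, 0, 0]
+L2 (α=5/6) → [895/6, 80, 845/6]
+L3 (α=1/5) → [376/3, 532/5, 1702/15]
+L4 (α=2/5) → [668/5, 1976/25, 3452/25]
+L5 (α=7/8) → [2399/20, 16213/100, 17277/200]
+L7 (α=5/6) → [14399/120, 14571/200, 195277/1200]
rounded: [120, 73, 163]

query (0,3) [L1,L2,L3,L4,L5,L7] — begin 0,0,0
after L1 α=1/3: [148/3, 71, 14/3]
after L2 α=5/8: [413/8, 1033/8, 68]
after L3 α=1/4: [2663/32, 3635/32, 333/4]
after L4 α=1/2: [3847/64, 6963/64, 1045/8]
after L5 α=3/8: [28835/512, 54207/512, 9569/64]
after L7 α=1/4: [155113/2048, 279869/2048, 39011/256]
→ [76, 137, 152]

(0,2) stack=L1,L2,L3,L4,L5,L7; from [0,0,0]:
+L1 (α=5/6) → [75/2, 355/2, 365/3]
+L2 (α=1/5) → [34, 736/5, 1829/15]
+L3 (α=1/2) → [138, 623/5, 4979/30]
+L4 (α=2/3) → [388/3, 1363/15, 17399/90]
+L5 (α=2/3) → [1756/9, 7783/45, 45839/270]
+L7 (α=2/3) → [3970/27, 27493/135, 166259/810]
= [147, 204, 205]


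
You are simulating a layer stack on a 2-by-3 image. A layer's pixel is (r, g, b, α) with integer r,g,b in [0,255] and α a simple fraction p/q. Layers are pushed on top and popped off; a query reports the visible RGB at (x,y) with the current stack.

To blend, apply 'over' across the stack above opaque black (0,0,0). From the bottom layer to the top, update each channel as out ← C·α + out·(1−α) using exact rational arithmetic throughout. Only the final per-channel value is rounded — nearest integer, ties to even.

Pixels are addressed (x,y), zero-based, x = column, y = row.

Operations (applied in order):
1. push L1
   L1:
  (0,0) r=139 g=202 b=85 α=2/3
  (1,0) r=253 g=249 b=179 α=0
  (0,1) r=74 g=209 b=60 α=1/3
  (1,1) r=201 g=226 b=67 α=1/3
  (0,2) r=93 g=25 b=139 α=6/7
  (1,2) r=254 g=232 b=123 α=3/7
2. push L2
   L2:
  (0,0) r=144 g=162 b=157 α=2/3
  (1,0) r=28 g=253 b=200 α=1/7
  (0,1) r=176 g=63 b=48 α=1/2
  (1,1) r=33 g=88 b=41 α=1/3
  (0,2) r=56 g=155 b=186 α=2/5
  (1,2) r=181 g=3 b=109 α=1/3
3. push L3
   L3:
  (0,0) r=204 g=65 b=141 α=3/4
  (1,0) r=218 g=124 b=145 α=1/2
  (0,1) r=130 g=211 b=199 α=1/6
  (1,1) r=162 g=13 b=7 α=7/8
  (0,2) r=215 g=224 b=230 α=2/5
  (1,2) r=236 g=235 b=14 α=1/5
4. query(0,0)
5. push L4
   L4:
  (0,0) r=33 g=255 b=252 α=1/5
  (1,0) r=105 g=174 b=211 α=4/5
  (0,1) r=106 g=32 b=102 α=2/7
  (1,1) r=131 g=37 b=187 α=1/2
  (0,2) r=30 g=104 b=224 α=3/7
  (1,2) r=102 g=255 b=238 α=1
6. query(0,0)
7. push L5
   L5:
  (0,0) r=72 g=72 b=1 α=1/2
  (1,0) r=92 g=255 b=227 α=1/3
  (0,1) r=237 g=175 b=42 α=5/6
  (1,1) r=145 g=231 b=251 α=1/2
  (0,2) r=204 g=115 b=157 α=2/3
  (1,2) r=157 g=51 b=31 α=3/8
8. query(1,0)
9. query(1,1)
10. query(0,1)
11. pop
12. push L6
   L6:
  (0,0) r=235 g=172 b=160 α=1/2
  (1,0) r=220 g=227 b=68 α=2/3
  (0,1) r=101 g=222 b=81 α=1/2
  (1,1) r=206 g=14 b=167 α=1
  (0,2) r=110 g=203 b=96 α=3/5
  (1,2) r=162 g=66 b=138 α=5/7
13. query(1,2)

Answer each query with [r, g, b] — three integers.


at x=0,y=0 over L1,L2,L3:
L1 α=2/3: [278/3, 404/3, 170/3]
L2 α=2/3: [1142/9, 1376/9, 1112/9]
L3 α=3/4: [3325/18, 3131/36, 4919/36]
= [185, 87, 137]

query (0,0) [L1,L2,L3,L4] — begin 0,0,0
L1 α=2/3: [278/3, 404/3, 170/3]
L2 α=2/3: [1142/9, 1376/9, 1112/9]
L3 α=3/4: [3325/18, 3131/36, 4919/36]
L4 α=1/5: [6947/45, 5426/45, 7187/45]
= [154, 121, 160]

query (1,0) [L1,L2,L3,L4,L5] — begin 0,0,0
after L1 α=0: [0, 0, 0]
after L2 α=1/7: [4, 253/7, 200/7]
after L3 α=1/2: [111, 1121/14, 1215/14]
after L4 α=4/5: [531/5, 2173/14, 13031/70]
after L5 α=1/3: [1522/15, 3958/21, 6992/35]
rounded: [101, 188, 200]

at x=1,y=1 over L1,L2,L3,L4,L5:
+L1 (α=1/3) → [67, 226/3, 67/3]
+L2 (α=1/3) → [167/3, 716/9, 257/9]
+L3 (α=7/8) → [3569/24, 1535/72, 349/36]
+L4 (α=1/2) → [6713/48, 4199/144, 7081/72]
+L5 (α=1/2) → [13673/96, 37463/288, 25153/144]
rounded: [142, 130, 175]

(0,1) stack=L1,L2,L3,L4,L5; from [0,0,0]:
+L1 (α=1/3) → [74/3, 209/3, 20]
+L2 (α=1/2) → [301/3, 199/3, 34]
+L3 (α=1/6) → [1895/18, 814/9, 123/2]
+L4 (α=2/7) → [13291/126, 4646/63, 1023/14]
+L5 (α=5/6) → [162601/756, 59771/378, 1321/28]
→ [215, 158, 47]

query (1,2) [L1,L2,L3,L4,L6] — begin 0,0,0
+L1 (α=3/7) → [762/7, 696/7, 369/7]
+L2 (α=1/3) → [2791/21, 471/7, 1501/21]
+L3 (α=1/5) → [3224/21, 3529/35, 6298/105]
+L4 (α=1) → [102, 255, 238]
+L6 (α=5/7) → [1014/7, 120, 1166/7]
= [145, 120, 167]


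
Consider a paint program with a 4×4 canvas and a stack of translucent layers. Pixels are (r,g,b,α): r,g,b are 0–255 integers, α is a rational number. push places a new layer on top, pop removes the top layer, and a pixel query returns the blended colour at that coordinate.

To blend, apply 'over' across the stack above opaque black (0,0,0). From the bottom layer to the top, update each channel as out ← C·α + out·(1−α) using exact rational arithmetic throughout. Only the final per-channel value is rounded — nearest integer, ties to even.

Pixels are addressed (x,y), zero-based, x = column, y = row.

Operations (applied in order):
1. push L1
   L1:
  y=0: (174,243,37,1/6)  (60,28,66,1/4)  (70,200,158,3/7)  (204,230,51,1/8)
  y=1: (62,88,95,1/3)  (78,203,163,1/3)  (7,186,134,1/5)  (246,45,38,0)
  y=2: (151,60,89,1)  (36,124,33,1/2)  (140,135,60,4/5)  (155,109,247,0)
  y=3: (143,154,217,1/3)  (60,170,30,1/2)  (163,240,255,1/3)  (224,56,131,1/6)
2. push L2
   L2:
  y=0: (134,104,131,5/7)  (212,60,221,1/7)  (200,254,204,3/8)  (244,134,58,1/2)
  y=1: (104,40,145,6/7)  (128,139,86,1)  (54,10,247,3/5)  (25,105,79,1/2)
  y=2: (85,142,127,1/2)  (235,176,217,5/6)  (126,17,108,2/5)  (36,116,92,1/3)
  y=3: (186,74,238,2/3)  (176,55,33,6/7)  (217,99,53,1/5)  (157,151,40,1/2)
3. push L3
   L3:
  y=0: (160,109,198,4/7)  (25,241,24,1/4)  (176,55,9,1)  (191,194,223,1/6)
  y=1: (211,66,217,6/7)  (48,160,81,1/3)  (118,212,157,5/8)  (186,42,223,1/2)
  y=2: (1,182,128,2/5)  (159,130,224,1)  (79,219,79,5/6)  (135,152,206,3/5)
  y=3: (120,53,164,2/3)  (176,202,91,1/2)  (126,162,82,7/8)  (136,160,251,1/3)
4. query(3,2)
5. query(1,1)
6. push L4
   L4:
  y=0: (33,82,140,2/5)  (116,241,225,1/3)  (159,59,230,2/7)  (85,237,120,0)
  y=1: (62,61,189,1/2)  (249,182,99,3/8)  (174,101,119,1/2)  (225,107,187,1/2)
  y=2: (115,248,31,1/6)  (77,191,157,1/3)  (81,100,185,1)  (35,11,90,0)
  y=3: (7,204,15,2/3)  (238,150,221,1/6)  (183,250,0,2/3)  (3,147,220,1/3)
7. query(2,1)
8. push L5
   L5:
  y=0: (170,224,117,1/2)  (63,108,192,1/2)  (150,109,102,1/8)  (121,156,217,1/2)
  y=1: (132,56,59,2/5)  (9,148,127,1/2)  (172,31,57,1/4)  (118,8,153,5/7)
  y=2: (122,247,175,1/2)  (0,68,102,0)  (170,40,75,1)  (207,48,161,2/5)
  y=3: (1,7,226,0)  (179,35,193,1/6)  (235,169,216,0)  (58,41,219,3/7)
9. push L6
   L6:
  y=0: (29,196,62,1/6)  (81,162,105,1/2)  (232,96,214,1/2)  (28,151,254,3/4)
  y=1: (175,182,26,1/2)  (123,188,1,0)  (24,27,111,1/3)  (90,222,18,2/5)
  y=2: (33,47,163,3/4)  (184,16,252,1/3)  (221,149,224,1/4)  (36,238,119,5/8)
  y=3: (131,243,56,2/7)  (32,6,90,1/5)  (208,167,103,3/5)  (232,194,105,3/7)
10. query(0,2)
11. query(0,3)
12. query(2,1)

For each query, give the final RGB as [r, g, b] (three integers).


query (3,2) [L1,L2,L3] — begin 0,0,0
L1 α=0: [0, 0, 0]
L2 α=1/3: [12, 116/3, 92/3]
L3 α=3/5: [429/5, 320/3, 2038/15]
rounded: [86, 107, 136]

query (1,1) [L1,L2,L3] — begin 0,0,0
L1 α=1/3: [26, 203/3, 163/3]
L2 α=1: [128, 139, 86]
L3 α=1/3: [304/3, 146, 253/3]
rounded: [101, 146, 84]

query (2,1) [L1,L2,L3,L4] — begin 0,0,0
+L1 (α=1/5) → [7/5, 186/5, 134/5]
+L2 (α=3/5) → [824/25, 522/25, 3973/25]
+L3 (α=5/8) → [8611/100, 14033/100, 3943/25]
+L4 (α=1/2) → [26011/200, 24133/200, 3459/25]
→ [130, 121, 138]

query (0,2) [L1,L2,L3,L4,L5,L6] — begin 0,0,0
L1 α=1: [151, 60, 89]
L2 α=1/2: [118, 101, 108]
L3 α=2/5: [356/5, 667/5, 116]
L4 α=1/6: [157/2, 305/2, 611/6]
L5 α=1/2: [401/4, 799/4, 1661/12]
L6 α=3/4: [797/16, 1363/16, 7529/48]
rounded: [50, 85, 157]

(0,3) stack=L1,L2,L3,L4,L5,L6; from [0,0,0]:
L1 α=1/3: [143/3, 154/3, 217/3]
L2 α=2/3: [1259/9, 598/9, 1645/9]
L3 α=2/3: [3419/27, 1552/27, 4597/27]
L4 α=2/3: [3797/81, 12568/81, 5407/81]
L5 α=0: [3797/81, 12568/81, 5407/81]
L6 α=2/7: [40207/567, 102206/567, 36107/567]
→ [71, 180, 64]

at x=2,y=1 over L1,L2,L3,L4,L5,L6:
L1 α=1/5: [7/5, 186/5, 134/5]
L2 α=3/5: [824/25, 522/25, 3973/25]
L3 α=5/8: [8611/100, 14033/100, 3943/25]
L4 α=1/2: [26011/200, 24133/200, 3459/25]
L5 α=1/4: [112433/800, 78599/800, 5901/50]
L6 α=1/3: [122033/1200, 89399/1200, 2892/25]
= [102, 74, 116]
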